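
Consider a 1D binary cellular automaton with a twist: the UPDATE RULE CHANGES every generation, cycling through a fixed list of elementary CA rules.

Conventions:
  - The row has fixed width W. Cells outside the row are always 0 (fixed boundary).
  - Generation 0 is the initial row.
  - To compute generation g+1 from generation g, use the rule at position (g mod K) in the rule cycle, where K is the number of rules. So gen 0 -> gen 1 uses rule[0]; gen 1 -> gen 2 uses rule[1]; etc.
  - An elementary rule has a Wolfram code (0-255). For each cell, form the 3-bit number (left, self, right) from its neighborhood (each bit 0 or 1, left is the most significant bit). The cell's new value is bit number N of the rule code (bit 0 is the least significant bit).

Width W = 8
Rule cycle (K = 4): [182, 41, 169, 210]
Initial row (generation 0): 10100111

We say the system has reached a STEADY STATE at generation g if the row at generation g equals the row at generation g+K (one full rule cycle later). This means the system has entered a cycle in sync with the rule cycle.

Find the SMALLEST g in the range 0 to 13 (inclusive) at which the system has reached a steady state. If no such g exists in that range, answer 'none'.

Gen 0: 10100111
Gen 1 (rule 182): 11111010
Gen 2 (rule 41): 10000100
Gen 3 (rule 169): 00110001
Gen 4 (rule 210): 01011010
Gen 5 (rule 182): 11100111
Gen 6 (rule 41): 10000100
Gen 7 (rule 169): 00110001
Gen 8 (rule 210): 01011010
Gen 9 (rule 182): 11100111
Gen 10 (rule 41): 10000100
Gen 11 (rule 169): 00110001
Gen 12 (rule 210): 01011010
Gen 13 (rule 182): 11100111
Gen 14 (rule 41): 10000100
Gen 15 (rule 169): 00110001
Gen 16 (rule 210): 01011010
Gen 17 (rule 182): 11100111

Answer: 2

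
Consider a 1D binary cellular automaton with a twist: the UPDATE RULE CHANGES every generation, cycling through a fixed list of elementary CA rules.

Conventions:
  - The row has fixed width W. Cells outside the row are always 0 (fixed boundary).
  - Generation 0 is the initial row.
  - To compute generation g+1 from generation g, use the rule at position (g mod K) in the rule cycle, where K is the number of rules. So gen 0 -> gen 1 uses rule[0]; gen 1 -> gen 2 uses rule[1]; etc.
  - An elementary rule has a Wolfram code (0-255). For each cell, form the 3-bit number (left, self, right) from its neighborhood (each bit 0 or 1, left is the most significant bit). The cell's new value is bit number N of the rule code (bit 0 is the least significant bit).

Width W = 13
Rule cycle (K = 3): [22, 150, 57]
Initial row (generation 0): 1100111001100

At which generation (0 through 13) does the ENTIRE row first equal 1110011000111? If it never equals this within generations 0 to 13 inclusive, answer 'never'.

Answer: never

Derivation:
Gen 0: 1100111001100
Gen 1 (rule 22): 0011000110010
Gen 2 (rule 150): 0100101001111
Gen 3 (rule 57): 0010010101000
Gen 4 (rule 22): 0111110101100
Gen 5 (rule 150): 1011100100010
Gen 6 (rule 57): 0110010011001
Gen 7 (rule 22): 1001111100111
Gen 8 (rule 150): 1110111011010
Gen 9 (rule 57): 1001100110101
Gen 10 (rule 22): 1110011000101
Gen 11 (rule 150): 0101100101101
Gen 12 (rule 57): 0011010011010
Gen 13 (rule 22): 0100011100011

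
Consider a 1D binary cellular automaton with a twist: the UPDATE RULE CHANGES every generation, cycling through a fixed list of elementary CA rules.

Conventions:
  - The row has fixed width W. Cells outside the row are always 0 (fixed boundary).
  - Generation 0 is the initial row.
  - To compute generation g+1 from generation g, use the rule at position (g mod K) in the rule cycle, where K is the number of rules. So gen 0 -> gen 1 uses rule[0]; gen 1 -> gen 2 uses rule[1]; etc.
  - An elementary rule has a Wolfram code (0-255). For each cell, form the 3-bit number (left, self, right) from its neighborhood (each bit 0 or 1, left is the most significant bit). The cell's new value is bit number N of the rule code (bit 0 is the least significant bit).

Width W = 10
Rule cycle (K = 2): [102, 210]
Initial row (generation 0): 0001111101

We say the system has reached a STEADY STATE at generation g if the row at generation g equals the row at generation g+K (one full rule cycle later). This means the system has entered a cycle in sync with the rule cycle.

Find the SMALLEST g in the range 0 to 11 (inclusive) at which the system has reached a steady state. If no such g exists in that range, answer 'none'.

Gen 0: 0001111101
Gen 1 (rule 102): 0010000111
Gen 2 (rule 210): 0101001011
Gen 3 (rule 102): 1111011101
Gen 4 (rule 210): 0111001100
Gen 5 (rule 102): 1001010100
Gen 6 (rule 210): 0110000010
Gen 7 (rule 102): 1010000110
Gen 8 (rule 210): 0001001011
Gen 9 (rule 102): 0011011101
Gen 10 (rule 210): 0101001100
Gen 11 (rule 102): 1111010100
Gen 12 (rule 210): 0111000010
Gen 13 (rule 102): 1001000110

Answer: none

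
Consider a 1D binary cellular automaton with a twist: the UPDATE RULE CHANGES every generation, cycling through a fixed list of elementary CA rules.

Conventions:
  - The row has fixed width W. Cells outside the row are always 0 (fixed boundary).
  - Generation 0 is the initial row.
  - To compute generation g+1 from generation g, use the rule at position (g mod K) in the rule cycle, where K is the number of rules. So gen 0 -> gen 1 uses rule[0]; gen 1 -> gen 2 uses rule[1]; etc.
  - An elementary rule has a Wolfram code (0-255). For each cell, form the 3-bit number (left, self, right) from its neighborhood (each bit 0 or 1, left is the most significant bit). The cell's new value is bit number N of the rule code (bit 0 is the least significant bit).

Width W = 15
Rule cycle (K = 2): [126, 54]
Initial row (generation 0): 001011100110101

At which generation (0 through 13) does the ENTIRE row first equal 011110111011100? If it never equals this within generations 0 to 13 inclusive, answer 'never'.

Gen 0: 001011100110101
Gen 1 (rule 126): 011110111111111
Gen 2 (rule 54): 100001000000000
Gen 3 (rule 126): 110011100000000
Gen 4 (rule 54): 001100010000000
Gen 5 (rule 126): 011110111000000
Gen 6 (rule 54): 100001000100000
Gen 7 (rule 126): 110011101110000
Gen 8 (rule 54): 001100010001000
Gen 9 (rule 126): 011110111011100
Gen 10 (rule 54): 100001000100010
Gen 11 (rule 126): 110011101110111
Gen 12 (rule 54): 001100010001000
Gen 13 (rule 126): 011110111011100

Answer: 9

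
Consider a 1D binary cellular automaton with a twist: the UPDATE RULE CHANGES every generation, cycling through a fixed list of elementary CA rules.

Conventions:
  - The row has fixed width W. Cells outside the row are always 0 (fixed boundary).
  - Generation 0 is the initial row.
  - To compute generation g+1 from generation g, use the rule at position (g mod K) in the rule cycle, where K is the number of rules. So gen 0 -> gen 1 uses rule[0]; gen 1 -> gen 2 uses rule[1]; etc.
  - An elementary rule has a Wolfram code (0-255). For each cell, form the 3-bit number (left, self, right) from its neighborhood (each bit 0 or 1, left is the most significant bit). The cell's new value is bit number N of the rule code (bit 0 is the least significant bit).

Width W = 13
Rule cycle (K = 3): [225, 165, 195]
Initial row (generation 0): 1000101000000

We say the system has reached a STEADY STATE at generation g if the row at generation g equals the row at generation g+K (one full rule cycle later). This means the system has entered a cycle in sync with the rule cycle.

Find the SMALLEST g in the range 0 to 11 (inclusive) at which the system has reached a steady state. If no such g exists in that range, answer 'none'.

Gen 0: 1000101000000
Gen 1 (rule 225): 0010010011111
Gen 2 (rule 165): 1010010001110
Gen 3 (rule 195): 0000100110110
Gen 4 (rule 225): 1110000011010
Gen 5 (rule 165): 0100111000110
Gen 6 (rule 195): 1001011011010
Gen 7 (rule 225): 0000101101100
Gen 8 (rule 165): 1110110010001
Gen 9 (rule 195): 0110010100110
Gen 10 (rule 225): 0010001000010
Gen 11 (rule 165): 1010101011010
Gen 12 (rule 195): 0000000001000
Gen 13 (rule 225): 1111111100011
Gen 14 (rule 165): 0111111001000

Answer: none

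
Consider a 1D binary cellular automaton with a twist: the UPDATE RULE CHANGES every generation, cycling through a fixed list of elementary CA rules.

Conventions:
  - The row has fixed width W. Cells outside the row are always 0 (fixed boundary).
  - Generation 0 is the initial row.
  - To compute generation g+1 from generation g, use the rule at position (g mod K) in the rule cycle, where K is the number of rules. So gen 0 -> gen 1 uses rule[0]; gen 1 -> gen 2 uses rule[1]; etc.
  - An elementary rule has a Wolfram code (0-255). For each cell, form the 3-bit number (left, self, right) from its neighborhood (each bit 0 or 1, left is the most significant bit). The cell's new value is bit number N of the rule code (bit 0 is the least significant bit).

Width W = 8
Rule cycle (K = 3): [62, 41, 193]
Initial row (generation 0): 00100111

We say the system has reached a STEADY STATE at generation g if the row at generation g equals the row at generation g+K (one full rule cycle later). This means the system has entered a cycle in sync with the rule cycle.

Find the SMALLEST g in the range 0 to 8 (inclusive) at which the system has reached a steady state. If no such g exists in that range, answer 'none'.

Gen 0: 00100111
Gen 1 (rule 62): 01111100
Gen 2 (rule 41): 01000001
Gen 3 (rule 193): 00011100
Gen 4 (rule 62): 00110010
Gen 5 (rule 41): 10100000
Gen 6 (rule 193): 00001111
Gen 7 (rule 62): 00011000
Gen 8 (rule 41): 11010011
Gen 9 (rule 193): 01000001
Gen 10 (rule 62): 11100011
Gen 11 (rule 41): 10001010

Answer: none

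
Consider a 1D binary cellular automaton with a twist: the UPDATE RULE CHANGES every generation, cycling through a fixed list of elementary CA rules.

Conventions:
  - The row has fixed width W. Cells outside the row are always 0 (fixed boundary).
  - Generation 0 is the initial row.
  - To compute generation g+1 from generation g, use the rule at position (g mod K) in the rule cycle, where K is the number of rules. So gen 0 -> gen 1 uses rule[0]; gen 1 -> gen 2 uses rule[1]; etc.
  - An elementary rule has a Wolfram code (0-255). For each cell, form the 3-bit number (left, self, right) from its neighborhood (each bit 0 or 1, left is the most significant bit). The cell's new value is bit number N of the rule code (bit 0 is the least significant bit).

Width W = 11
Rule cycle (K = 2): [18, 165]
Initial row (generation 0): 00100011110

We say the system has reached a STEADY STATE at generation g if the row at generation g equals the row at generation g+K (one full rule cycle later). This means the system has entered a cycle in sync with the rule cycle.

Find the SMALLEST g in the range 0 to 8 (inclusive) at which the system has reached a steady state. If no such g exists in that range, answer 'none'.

Gen 0: 00100011110
Gen 1 (rule 18): 01010100001
Gen 2 (rule 165): 01111101101
Gen 3 (rule 18): 10000000000
Gen 4 (rule 165): 10111111111
Gen 5 (rule 18): 00000000000
Gen 6 (rule 165): 11111111111
Gen 7 (rule 18): 00000000000
Gen 8 (rule 165): 11111111111
Gen 9 (rule 18): 00000000000
Gen 10 (rule 165): 11111111111

Answer: 5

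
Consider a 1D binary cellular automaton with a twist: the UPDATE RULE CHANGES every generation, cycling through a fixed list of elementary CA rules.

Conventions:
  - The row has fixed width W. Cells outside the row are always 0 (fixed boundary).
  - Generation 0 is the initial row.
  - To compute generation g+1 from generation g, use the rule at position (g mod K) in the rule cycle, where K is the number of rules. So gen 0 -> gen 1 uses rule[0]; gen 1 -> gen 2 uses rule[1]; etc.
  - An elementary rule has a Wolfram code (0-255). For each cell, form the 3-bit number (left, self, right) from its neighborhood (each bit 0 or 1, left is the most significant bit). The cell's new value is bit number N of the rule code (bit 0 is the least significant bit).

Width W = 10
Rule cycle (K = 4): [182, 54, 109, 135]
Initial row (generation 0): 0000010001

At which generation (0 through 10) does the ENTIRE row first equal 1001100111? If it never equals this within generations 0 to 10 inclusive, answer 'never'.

Gen 0: 0000010001
Gen 1 (rule 182): 0000111011
Gen 2 (rule 54): 0001000100
Gen 3 (rule 109): 1101010101
Gen 4 (rule 135): 0001010101
Gen 5 (rule 182): 0011111111
Gen 6 (rule 54): 0100000000
Gen 7 (rule 109): 0101111111
Gen 8 (rule 135): 1100111110
Gen 9 (rule 182): 0011011101
Gen 10 (rule 54): 0100100011

Answer: never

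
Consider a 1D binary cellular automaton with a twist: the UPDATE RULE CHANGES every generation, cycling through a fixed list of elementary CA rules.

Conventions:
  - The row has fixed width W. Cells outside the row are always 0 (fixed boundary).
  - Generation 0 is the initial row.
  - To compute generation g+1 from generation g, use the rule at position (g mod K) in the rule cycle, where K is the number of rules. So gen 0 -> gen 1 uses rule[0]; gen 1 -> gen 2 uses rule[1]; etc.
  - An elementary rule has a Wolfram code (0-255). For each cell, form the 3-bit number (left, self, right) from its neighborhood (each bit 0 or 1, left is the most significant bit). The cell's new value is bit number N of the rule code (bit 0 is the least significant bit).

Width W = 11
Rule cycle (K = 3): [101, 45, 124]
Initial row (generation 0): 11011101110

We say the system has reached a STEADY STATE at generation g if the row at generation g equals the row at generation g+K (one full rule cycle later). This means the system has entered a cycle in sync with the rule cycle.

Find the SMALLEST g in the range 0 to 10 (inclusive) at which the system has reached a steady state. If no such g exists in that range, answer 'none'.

Gen 0: 11011101110
Gen 1 (rule 101): 01100110010
Gen 2 (rule 45): 01000100010
Gen 3 (rule 124): 01100110011
Gen 4 (rule 101): 00100010001
Gen 5 (rule 45): 10101010101
Gen 6 (rule 124): 11111111111
Gen 7 (rule 101): 00000000001
Gen 8 (rule 45): 11111111101
Gen 9 (rule 124): 10000000111
Gen 10 (rule 101): 10111110001
Gen 11 (rule 45): 11100000101
Gen 12 (rule 124): 10110000111
Gen 13 (rule 101): 11010110001

Answer: none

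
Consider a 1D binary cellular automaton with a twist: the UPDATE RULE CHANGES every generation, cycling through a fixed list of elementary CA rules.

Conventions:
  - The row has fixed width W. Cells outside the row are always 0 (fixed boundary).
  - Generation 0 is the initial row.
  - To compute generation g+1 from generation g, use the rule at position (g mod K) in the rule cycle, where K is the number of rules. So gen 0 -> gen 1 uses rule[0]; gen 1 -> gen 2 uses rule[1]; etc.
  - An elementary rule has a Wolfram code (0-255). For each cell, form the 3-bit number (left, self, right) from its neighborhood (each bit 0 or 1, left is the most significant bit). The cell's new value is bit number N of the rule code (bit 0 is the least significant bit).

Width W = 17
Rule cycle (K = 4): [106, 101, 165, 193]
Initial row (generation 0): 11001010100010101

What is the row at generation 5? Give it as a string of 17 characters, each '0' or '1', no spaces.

Answer: 00110010111011110

Derivation:
Gen 0: 11001010100010101
Gen 1 (rule 106): 11010101000101010
Gen 2 (rule 101): 01111111010111110
Gen 3 (rule 165): 00111110111011100
Gen 4 (rule 193): 10011110011001101
Gen 5 (rule 106): 00110010111011110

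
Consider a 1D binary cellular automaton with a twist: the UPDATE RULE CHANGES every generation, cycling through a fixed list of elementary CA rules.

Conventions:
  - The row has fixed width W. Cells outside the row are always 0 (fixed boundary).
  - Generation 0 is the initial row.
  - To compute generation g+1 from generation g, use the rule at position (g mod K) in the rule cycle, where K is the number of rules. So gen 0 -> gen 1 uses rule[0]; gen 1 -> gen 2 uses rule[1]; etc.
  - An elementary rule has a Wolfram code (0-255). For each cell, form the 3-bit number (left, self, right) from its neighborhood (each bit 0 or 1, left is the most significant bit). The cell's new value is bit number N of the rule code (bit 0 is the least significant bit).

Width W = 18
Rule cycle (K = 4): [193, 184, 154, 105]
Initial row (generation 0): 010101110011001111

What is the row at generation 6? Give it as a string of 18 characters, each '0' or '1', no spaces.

Answer: 011010100000001001

Derivation:
Gen 0: 010101110011001111
Gen 1 (rule 193): 000000110001000111
Gen 2 (rule 184): 000000101000100110
Gen 3 (rule 154): 000001000101011101
Gen 4 (rule 105): 111100010010110110
Gen 5 (rule 193): 011101000000010010
Gen 6 (rule 184): 011010100000001001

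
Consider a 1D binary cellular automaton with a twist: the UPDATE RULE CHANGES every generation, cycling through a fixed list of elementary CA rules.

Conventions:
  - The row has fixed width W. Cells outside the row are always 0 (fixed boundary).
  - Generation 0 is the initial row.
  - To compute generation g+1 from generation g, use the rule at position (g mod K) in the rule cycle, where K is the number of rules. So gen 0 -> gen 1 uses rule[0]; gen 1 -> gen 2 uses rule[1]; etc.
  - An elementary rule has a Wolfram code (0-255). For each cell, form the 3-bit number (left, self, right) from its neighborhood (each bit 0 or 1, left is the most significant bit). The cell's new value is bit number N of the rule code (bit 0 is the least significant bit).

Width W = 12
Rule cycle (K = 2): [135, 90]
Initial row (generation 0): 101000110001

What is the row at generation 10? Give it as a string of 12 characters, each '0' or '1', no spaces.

Gen 0: 101000110001
Gen 1 (rule 135): 101011000111
Gen 2 (rule 90): 000011101101
Gen 3 (rule 135): 111101000001
Gen 4 (rule 90): 100100100010
Gen 5 (rule 135): 101101101110
Gen 6 (rule 90): 001101101011
Gen 7 (rule 135): 110000001000
Gen 8 (rule 90): 111000010100
Gen 9 (rule 135): 010011110101
Gen 10 (rule 90): 101110010000

Answer: 101110010000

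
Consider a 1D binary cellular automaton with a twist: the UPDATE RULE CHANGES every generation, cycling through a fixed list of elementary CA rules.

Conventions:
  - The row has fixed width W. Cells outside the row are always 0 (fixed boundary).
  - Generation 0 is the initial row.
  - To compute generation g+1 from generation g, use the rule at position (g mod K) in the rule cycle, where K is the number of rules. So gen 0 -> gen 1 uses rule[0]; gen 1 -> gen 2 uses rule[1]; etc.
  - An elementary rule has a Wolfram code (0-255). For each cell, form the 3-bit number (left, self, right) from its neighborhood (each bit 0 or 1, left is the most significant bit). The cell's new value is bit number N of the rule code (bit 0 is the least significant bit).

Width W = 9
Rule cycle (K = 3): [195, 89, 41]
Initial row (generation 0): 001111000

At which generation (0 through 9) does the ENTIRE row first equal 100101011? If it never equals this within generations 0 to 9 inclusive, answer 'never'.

Answer: never

Derivation:
Gen 0: 001111000
Gen 1 (rule 195): 110111011
Gen 2 (rule 89): 110101011
Gen 3 (rule 41): 101010110
Gen 4 (rule 195): 000000010
Gen 5 (rule 89): 111111001
Gen 6 (rule 41): 100000000
Gen 7 (rule 195): 001111111
Gen 8 (rule 89): 101000001
Gen 9 (rule 41): 010011100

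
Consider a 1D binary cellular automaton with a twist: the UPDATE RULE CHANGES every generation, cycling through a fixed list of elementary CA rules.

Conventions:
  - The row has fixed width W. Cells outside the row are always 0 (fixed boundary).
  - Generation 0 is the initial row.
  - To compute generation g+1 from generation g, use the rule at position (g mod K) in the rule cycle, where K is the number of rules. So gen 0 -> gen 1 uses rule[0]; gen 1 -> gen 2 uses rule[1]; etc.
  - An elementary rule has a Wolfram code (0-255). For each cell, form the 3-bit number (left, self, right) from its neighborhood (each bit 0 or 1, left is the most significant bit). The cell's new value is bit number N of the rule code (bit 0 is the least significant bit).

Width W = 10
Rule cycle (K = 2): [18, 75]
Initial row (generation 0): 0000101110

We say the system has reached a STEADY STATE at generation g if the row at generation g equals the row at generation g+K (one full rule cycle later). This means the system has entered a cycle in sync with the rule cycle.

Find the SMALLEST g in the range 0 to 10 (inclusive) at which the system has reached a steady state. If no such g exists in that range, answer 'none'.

Gen 0: 0000101110
Gen 1 (rule 18): 0001000001
Gen 2 (rule 75): 1110011110
Gen 3 (rule 18): 0001100001
Gen 4 (rule 75): 1111101110
Gen 5 (rule 18): 0000000001
Gen 6 (rule 75): 1111111110
Gen 7 (rule 18): 0000000001
Gen 8 (rule 75): 1111111110
Gen 9 (rule 18): 0000000001
Gen 10 (rule 75): 1111111110
Gen 11 (rule 18): 0000000001
Gen 12 (rule 75): 1111111110

Answer: 5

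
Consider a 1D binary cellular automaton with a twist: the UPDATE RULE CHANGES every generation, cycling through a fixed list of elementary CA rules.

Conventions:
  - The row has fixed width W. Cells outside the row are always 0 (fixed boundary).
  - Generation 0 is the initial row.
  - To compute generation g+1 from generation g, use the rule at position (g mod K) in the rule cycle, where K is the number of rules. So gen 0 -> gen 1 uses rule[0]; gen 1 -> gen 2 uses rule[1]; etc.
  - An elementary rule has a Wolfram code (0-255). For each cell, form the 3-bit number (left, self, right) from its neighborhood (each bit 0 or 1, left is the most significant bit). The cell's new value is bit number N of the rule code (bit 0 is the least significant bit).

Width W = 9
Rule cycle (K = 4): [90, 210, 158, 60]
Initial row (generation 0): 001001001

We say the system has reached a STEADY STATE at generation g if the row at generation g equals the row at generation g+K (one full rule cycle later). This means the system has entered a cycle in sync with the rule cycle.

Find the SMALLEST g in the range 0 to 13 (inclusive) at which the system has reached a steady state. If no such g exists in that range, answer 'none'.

Answer: 10

Derivation:
Gen 0: 001001001
Gen 1 (rule 90): 010110110
Gen 2 (rule 210): 100010011
Gen 3 (rule 158): 110111110
Gen 4 (rule 60): 101100001
Gen 5 (rule 90): 001110010
Gen 6 (rule 210): 010111101
Gen 7 (rule 158): 110111001
Gen 8 (rule 60): 101100101
Gen 9 (rule 90): 001111000
Gen 10 (rule 210): 010111100
Gen 11 (rule 158): 110111010
Gen 12 (rule 60): 101100111
Gen 13 (rule 90): 001111101
Gen 14 (rule 210): 010111100
Gen 15 (rule 158): 110111010
Gen 16 (rule 60): 101100111
Gen 17 (rule 90): 001111101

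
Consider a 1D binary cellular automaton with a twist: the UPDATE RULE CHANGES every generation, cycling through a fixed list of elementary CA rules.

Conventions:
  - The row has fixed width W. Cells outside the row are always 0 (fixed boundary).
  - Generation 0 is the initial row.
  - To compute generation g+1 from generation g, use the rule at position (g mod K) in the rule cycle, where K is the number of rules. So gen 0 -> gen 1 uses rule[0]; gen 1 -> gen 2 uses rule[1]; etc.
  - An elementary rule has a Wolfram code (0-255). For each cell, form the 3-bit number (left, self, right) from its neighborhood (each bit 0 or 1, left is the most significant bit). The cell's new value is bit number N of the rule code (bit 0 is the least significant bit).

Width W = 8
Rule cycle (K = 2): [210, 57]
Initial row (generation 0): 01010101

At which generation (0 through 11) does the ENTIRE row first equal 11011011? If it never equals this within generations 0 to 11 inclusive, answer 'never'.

Answer: never

Derivation:
Gen 0: 01010101
Gen 1 (rule 210): 10000000
Gen 2 (rule 57): 01111111
Gen 3 (rule 210): 10111111
Gen 4 (rule 57): 01100000
Gen 5 (rule 210): 10110000
Gen 6 (rule 57): 01101111
Gen 7 (rule 210): 10100111
Gen 8 (rule 57): 01010100
Gen 9 (rule 210): 10000010
Gen 10 (rule 57): 01111001
Gen 11 (rule 210): 10111110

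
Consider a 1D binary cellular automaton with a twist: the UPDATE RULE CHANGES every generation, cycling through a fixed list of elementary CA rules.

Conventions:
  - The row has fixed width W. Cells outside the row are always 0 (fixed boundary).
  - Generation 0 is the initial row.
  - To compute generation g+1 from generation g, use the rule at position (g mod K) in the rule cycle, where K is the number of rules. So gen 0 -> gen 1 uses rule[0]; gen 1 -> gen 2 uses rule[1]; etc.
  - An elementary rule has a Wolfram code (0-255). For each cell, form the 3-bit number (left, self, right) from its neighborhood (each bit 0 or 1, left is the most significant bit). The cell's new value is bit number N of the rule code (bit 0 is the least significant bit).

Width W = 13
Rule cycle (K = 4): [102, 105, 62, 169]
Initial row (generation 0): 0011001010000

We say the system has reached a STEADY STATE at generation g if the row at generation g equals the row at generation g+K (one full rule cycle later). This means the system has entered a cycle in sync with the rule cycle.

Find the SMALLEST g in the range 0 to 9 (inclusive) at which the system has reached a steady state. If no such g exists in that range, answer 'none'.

Answer: none

Derivation:
Gen 0: 0011001010000
Gen 1 (rule 102): 0101011110000
Gen 2 (rule 105): 0010110010111
Gen 3 (rule 62): 0111101111100
Gen 4 (rule 169): 0111011111001
Gen 5 (rule 102): 1001100001011
Gen 6 (rule 105): 0001101100111
Gen 7 (rule 62): 0011011011100
Gen 8 (rule 169): 1010110111001
Gen 9 (rule 102): 1111011001011
Gen 10 (rule 105): 1001111000111
Gen 11 (rule 62): 1111000101100
Gen 12 (rule 169): 1110010011001
Gen 13 (rule 102): 0010110101011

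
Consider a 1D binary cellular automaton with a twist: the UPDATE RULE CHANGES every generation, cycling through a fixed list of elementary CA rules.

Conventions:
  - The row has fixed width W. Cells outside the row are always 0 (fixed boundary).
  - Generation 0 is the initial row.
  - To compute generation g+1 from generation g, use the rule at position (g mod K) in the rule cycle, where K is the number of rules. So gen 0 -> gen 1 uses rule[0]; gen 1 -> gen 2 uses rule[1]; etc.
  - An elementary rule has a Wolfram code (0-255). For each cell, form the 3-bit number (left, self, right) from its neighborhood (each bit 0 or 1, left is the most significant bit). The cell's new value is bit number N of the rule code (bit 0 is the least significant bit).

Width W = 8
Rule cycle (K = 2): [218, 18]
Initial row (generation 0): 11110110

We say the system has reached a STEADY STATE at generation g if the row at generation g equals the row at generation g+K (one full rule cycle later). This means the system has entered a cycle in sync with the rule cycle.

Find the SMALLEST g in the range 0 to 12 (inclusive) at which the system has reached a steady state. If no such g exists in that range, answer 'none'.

Gen 0: 11110110
Gen 1 (rule 218): 11110111
Gen 2 (rule 18): 00000000
Gen 3 (rule 218): 00000000
Gen 4 (rule 18): 00000000
Gen 5 (rule 218): 00000000
Gen 6 (rule 18): 00000000
Gen 7 (rule 218): 00000000
Gen 8 (rule 18): 00000000
Gen 9 (rule 218): 00000000
Gen 10 (rule 18): 00000000
Gen 11 (rule 218): 00000000
Gen 12 (rule 18): 00000000
Gen 13 (rule 218): 00000000
Gen 14 (rule 18): 00000000

Answer: 2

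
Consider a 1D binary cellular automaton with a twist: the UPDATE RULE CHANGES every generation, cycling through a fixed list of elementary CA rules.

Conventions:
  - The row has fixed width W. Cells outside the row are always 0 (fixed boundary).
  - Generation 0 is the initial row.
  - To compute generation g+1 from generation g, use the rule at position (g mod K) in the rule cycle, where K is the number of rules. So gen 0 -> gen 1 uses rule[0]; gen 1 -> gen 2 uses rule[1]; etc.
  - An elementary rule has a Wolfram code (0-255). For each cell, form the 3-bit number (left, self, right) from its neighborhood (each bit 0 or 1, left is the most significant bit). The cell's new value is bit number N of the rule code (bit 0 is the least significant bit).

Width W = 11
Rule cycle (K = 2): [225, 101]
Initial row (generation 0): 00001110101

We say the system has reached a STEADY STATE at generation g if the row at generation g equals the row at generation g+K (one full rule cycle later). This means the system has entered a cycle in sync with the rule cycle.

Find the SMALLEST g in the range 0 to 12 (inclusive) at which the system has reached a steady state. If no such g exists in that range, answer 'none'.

Gen 0: 00001110101
Gen 1 (rule 225): 11100111010
Gen 2 (rule 101): 00100001110
Gen 3 (rule 225): 10001100110
Gen 4 (rule 101): 10100100010
Gen 5 (rule 225): 01000001000
Gen 6 (rule 101): 01011101011
Gen 7 (rule 225): 00101110101
Gen 8 (rule 101): 10110011111
Gen 9 (rule 225): 01010001111
Gen 10 (rule 101): 01110100001
Gen 11 (rule 225): 00111001100
Gen 12 (rule 101): 10001000101
Gen 13 (rule 225): 00100010010
Gen 14 (rule 101): 10101010010

Answer: none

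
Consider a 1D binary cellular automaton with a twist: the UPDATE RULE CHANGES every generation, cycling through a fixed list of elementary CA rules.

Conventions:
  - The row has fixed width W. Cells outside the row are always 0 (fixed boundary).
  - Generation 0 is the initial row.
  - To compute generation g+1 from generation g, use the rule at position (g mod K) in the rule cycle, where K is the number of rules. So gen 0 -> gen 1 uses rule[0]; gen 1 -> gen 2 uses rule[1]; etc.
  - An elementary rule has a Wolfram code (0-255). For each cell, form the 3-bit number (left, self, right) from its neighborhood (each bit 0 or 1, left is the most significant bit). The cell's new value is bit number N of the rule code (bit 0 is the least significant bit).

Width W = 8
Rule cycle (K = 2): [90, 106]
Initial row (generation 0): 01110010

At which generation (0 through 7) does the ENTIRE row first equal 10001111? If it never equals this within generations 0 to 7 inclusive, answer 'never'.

Gen 0: 01110010
Gen 1 (rule 90): 11011101
Gen 2 (rule 106): 11110110
Gen 3 (rule 90): 10010111
Gen 4 (rule 106): 00101101
Gen 5 (rule 90): 01001100
Gen 6 (rule 106): 10011100
Gen 7 (rule 90): 01110110

Answer: never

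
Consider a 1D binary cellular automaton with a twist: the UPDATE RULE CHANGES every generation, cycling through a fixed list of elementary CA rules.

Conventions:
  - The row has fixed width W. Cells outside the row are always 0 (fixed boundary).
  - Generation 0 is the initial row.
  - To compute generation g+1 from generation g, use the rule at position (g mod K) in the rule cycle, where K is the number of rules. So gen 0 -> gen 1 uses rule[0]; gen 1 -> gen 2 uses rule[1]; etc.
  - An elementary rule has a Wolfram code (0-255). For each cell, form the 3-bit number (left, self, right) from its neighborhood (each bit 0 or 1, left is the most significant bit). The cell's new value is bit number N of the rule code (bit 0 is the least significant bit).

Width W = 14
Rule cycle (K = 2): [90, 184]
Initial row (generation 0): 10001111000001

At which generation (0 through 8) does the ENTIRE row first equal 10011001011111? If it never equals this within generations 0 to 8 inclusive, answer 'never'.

Gen 0: 10001111000001
Gen 1 (rule 90): 01011001100010
Gen 2 (rule 184): 00110101010001
Gen 3 (rule 90): 01110000001010
Gen 4 (rule 184): 01101000000101
Gen 5 (rule 90): 11100100001000
Gen 6 (rule 184): 11010010000100
Gen 7 (rule 90): 11001101001010
Gen 8 (rule 184): 10101010100101

Answer: never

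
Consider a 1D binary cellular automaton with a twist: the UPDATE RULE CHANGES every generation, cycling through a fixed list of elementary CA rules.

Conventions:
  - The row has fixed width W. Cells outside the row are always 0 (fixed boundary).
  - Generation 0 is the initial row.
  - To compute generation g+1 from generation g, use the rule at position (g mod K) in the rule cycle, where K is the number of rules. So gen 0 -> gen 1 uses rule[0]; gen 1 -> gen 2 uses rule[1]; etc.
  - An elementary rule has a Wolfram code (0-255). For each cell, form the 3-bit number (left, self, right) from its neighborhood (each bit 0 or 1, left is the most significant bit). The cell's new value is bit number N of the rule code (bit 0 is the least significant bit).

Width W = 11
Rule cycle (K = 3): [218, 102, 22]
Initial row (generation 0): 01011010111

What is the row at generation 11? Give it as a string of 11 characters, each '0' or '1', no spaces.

Gen 0: 01011010111
Gen 1 (rule 218): 10011000111
Gen 2 (rule 102): 10101001001
Gen 3 (rule 22): 10101111111
Gen 4 (rule 218): 00001111111
Gen 5 (rule 102): 00010000001
Gen 6 (rule 22): 00111000011
Gen 7 (rule 218): 01111100111
Gen 8 (rule 102): 10000101001
Gen 9 (rule 22): 11001101111
Gen 10 (rule 218): 11111101111
Gen 11 (rule 102): 00000110001

Answer: 00000110001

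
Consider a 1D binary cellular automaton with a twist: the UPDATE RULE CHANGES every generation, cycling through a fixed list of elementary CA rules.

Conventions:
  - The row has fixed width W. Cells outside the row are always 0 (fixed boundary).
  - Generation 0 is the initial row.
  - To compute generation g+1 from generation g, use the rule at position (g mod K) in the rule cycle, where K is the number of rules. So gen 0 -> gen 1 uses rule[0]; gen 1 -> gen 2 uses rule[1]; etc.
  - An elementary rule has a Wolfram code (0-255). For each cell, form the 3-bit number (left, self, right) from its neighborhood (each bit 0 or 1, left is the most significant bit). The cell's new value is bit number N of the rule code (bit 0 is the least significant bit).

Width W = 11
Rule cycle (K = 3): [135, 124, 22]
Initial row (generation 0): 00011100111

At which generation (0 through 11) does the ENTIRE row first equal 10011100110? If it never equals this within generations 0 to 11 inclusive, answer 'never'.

Gen 0: 00011100111
Gen 1 (rule 135): 11101001010
Gen 2 (rule 124): 10111101111
Gen 3 (rule 22): 10000000000
Gen 4 (rule 135): 10111111111
Gen 5 (rule 124): 11100000001
Gen 6 (rule 22): 00010000011
Gen 7 (rule 135): 11110111100
Gen 8 (rule 124): 10011100110
Gen 9 (rule 22): 11100011001
Gen 10 (rule 135): 01001100011
Gen 11 (rule 124): 01101110011

Answer: 8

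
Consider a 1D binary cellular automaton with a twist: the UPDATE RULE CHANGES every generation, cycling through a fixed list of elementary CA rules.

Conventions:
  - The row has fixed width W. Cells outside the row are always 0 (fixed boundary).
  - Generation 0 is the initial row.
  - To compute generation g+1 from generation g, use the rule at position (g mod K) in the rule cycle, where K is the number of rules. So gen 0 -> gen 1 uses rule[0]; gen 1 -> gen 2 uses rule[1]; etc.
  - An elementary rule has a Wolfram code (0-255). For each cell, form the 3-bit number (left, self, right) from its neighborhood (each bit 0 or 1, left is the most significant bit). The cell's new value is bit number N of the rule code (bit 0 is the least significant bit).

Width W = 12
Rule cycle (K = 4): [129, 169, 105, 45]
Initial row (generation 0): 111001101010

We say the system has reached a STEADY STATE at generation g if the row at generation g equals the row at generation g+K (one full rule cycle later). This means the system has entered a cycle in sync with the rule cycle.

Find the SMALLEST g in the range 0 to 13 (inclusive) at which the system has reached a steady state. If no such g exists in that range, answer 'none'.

Gen 0: 111001101010
Gen 1 (rule 129): 010000000000
Gen 2 (rule 169): 000111111111
Gen 3 (rule 105): 110100000001
Gen 4 (rule 45): 101101111101
Gen 5 (rule 129): 000000111000
Gen 6 (rule 169): 111110110011
Gen 7 (rule 105): 100011110011
Gen 8 (rule 45): 101010000010
Gen 9 (rule 129): 000000111000
Gen 10 (rule 169): 111110110011
Gen 11 (rule 105): 100011110011
Gen 12 (rule 45): 101010000010
Gen 13 (rule 129): 000000111000
Gen 14 (rule 169): 111110110011
Gen 15 (rule 105): 100011110011
Gen 16 (rule 45): 101010000010
Gen 17 (rule 129): 000000111000

Answer: 5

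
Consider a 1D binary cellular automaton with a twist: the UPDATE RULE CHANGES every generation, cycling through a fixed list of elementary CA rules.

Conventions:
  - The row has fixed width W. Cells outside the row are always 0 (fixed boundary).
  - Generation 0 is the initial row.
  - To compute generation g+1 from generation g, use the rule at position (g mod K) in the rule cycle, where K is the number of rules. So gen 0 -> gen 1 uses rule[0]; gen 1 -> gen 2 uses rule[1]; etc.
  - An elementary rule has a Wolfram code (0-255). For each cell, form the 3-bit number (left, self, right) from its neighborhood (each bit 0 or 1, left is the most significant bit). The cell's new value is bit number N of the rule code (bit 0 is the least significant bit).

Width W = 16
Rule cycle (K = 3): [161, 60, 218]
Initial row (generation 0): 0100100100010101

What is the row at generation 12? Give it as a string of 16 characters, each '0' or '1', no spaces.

Gen 0: 0100100100010101
Gen 1 (rule 161): 0000000001001010
Gen 2 (rule 60): 0000000001101111
Gen 3 (rule 218): 0000000011101111
Gen 4 (rule 161): 1111111001010110
Gen 5 (rule 60): 1000000101111101
Gen 6 (rule 218): 0100001001111100
Gen 7 (rule 161): 0001100000111001
Gen 8 (rule 60): 0001010000100101
Gen 9 (rule 218): 0010001001011000
Gen 10 (rule 161): 1000100000100011
Gen 11 (rule 60): 1100110000110010
Gen 12 (rule 218): 1111111001111101

Answer: 1111111001111101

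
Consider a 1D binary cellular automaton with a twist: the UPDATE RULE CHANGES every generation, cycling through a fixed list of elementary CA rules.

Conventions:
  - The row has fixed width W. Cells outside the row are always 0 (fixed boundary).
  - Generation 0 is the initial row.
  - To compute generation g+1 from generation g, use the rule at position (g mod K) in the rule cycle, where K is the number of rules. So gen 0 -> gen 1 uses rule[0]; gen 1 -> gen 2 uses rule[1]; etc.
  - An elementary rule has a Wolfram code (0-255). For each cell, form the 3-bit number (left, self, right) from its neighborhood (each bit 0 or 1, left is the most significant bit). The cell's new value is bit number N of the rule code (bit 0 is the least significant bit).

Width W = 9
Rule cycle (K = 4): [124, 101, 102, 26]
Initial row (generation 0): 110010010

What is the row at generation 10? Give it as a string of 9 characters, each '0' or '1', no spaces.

Gen 0: 110010010
Gen 1 (rule 124): 111011011
Gen 2 (rule 101): 001101101
Gen 3 (rule 102): 010110111
Gen 4 (rule 26): 100100100
Gen 5 (rule 124): 110110110
Gen 6 (rule 101): 011011010
Gen 7 (rule 102): 101101110
Gen 8 (rule 26): 001001001
Gen 9 (rule 124): 001101101
Gen 10 (rule 101): 100110111

Answer: 100110111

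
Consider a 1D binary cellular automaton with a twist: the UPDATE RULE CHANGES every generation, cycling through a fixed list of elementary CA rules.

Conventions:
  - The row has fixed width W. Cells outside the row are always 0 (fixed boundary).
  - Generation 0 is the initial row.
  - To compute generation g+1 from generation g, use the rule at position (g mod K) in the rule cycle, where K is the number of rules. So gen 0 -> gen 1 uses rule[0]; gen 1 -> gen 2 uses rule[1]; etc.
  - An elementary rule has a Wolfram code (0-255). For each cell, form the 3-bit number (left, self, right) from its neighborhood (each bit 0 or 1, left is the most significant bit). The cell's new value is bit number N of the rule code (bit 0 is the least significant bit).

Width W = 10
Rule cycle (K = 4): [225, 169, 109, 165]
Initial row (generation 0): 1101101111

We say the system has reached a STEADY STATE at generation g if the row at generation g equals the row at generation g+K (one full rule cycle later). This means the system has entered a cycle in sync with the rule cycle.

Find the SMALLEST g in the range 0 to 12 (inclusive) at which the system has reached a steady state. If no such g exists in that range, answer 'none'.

Answer: none

Derivation:
Gen 0: 1101101111
Gen 1 (rule 225): 0110110111
Gen 2 (rule 169): 0101101110
Gen 3 (rule 109): 0111111010
Gen 4 (rule 165): 0011110110
Gen 5 (rule 225): 1001111010
Gen 6 (rule 169): 0001110100
Gen 7 (rule 109): 1101011101
Gen 8 (rule 165): 0011101011
Gen 9 (rule 225): 1001110101
Gen 10 (rule 169): 0001101010
Gen 11 (rule 109): 1101111110
Gen 12 (rule 165): 0010111100
Gen 13 (rule 225): 1001011101
Gen 14 (rule 169): 0000111010
Gen 15 (rule 109): 1110101110
Gen 16 (rule 165): 0101110100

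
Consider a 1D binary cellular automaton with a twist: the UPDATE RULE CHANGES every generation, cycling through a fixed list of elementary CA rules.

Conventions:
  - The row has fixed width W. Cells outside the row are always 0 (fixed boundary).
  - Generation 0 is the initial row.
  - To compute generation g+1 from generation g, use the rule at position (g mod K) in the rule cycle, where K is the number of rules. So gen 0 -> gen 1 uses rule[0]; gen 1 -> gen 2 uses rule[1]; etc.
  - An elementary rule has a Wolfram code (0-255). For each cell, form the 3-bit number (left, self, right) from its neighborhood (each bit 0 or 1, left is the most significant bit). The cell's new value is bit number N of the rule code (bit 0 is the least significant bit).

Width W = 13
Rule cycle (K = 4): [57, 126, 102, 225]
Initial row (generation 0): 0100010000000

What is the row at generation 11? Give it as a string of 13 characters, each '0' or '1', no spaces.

Answer: 0100000010111

Derivation:
Gen 0: 0100010000000
Gen 1 (rule 57): 0011001111111
Gen 2 (rule 126): 0111111000001
Gen 3 (rule 102): 1000001000011
Gen 4 (rule 225): 0011100011001
Gen 5 (rule 57): 1010011010100
Gen 6 (rule 126): 1111111111110
Gen 7 (rule 102): 0000000000010
Gen 8 (rule 225): 1111111111000
Gen 9 (rule 57): 1000000000111
Gen 10 (rule 126): 1100000001101
Gen 11 (rule 102): 0100000010111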